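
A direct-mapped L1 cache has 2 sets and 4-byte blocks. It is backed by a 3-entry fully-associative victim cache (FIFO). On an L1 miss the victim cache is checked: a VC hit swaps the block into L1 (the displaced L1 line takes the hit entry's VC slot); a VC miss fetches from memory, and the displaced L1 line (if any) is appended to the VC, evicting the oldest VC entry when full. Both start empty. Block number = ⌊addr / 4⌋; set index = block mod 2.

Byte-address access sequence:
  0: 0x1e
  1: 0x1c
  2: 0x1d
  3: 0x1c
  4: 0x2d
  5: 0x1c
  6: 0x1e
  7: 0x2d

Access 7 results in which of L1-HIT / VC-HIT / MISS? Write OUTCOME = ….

OUTCOME = VC-HIT

#0 0x1e→b7/s1 MISS; vc=[]
#1 0x1c→b7/s1 L1-HIT; vc=[]
#2 0x1d→b7/s1 L1-HIT; vc=[]
#3 0x1c→b7/s1 L1-HIT; vc=[]
#4 0x2d→b11/s1 MISS; vc=[7]
#5 0x1c→b7/s1 VC-HIT; vc=[11]
#6 0x1e→b7/s1 L1-HIT; vc=[11]
#7 0x2d→b11/s1 VC-HIT; vc=[7]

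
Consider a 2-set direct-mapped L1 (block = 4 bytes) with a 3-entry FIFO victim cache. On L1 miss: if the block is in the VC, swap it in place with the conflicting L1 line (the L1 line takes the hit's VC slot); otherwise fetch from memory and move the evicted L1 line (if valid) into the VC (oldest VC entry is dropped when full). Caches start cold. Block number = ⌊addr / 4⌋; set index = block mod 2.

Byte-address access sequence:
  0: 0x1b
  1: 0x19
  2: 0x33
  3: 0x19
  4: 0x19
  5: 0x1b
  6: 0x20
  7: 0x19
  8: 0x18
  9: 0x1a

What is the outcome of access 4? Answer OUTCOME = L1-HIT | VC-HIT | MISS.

OUTCOME = L1-HIT

#0 0x1b→b6/s0 MISS; vc=[]
#1 0x19→b6/s0 L1-HIT; vc=[]
#2 0x33→b12/s0 MISS; vc=[6]
#3 0x19→b6/s0 VC-HIT; vc=[12]
#4 0x19→b6/s0 L1-HIT; vc=[12]
#5 0x1b→b6/s0 L1-HIT; vc=[12]
#6 0x20→b8/s0 MISS; vc=[12,6]
#7 0x19→b6/s0 VC-HIT; vc=[12,8]
#8 0x18→b6/s0 L1-HIT; vc=[12,8]
#9 0x1a→b6/s0 L1-HIT; vc=[12,8]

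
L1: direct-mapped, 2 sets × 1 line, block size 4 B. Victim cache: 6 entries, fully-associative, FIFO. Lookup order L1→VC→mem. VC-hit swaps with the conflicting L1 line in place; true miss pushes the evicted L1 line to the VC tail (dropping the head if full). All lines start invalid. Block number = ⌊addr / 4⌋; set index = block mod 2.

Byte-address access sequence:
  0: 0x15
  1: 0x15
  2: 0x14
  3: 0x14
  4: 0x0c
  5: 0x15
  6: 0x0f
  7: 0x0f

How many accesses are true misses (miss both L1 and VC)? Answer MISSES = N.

  [0] addr=0x15 blk=5 s=1: MISS | VC []
  [1] addr=0x15 blk=5 s=1: L1-HIT | VC []
  [2] addr=0x14 blk=5 s=1: L1-HIT | VC []
  [3] addr=0x14 blk=5 s=1: L1-HIT | VC []
  [4] addr=0xc blk=3 s=1: MISS | VC [5]
  [5] addr=0x15 blk=5 s=1: VC-HIT | VC [3]
  [6] addr=0xf blk=3 s=1: VC-HIT | VC [5]
  [7] addr=0xf blk=3 s=1: L1-HIT | VC [5]

MISSES = 2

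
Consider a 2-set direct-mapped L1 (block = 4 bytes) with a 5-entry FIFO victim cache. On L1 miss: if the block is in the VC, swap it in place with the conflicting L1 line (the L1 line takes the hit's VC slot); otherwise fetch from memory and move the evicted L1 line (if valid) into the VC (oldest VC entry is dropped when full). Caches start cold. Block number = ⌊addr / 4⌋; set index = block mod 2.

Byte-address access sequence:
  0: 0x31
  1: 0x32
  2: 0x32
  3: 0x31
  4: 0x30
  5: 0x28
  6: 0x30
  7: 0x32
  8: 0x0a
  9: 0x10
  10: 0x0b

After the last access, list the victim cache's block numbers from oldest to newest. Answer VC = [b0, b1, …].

VC = [10, 12, 4]

  [0] addr=0x31 blk=12 s=0: MISS | VC []
  [1] addr=0x32 blk=12 s=0: L1-HIT | VC []
  [2] addr=0x32 blk=12 s=0: L1-HIT | VC []
  [3] addr=0x31 blk=12 s=0: L1-HIT | VC []
  [4] addr=0x30 blk=12 s=0: L1-HIT | VC []
  [5] addr=0x28 blk=10 s=0: MISS | VC [12]
  [6] addr=0x30 blk=12 s=0: VC-HIT | VC [10]
  [7] addr=0x32 blk=12 s=0: L1-HIT | VC [10]
  [8] addr=0xa blk=2 s=0: MISS | VC [10, 12]
  [9] addr=0x10 blk=4 s=0: MISS | VC [10, 12, 2]
  [10] addr=0xb blk=2 s=0: VC-HIT | VC [10, 12, 4]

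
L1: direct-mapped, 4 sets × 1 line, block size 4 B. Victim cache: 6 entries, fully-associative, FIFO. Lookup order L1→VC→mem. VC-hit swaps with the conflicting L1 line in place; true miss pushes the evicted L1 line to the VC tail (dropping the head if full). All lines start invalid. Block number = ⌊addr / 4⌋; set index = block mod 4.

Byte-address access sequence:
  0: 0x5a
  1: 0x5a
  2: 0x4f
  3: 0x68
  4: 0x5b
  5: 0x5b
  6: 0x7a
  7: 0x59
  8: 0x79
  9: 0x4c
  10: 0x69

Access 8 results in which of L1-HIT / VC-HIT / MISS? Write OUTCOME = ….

OUTCOME = VC-HIT

  [0] addr=0x5a blk=22 s=2: MISS | VC []
  [1] addr=0x5a blk=22 s=2: L1-HIT | VC []
  [2] addr=0x4f blk=19 s=3: MISS | VC []
  [3] addr=0x68 blk=26 s=2: MISS | VC [22]
  [4] addr=0x5b blk=22 s=2: VC-HIT | VC [26]
  [5] addr=0x5b blk=22 s=2: L1-HIT | VC [26]
  [6] addr=0x7a blk=30 s=2: MISS | VC [26, 22]
  [7] addr=0x59 blk=22 s=2: VC-HIT | VC [26, 30]
  [8] addr=0x79 blk=30 s=2: VC-HIT | VC [26, 22]
  [9] addr=0x4c blk=19 s=3: L1-HIT | VC [26, 22]
  [10] addr=0x69 blk=26 s=2: VC-HIT | VC [30, 22]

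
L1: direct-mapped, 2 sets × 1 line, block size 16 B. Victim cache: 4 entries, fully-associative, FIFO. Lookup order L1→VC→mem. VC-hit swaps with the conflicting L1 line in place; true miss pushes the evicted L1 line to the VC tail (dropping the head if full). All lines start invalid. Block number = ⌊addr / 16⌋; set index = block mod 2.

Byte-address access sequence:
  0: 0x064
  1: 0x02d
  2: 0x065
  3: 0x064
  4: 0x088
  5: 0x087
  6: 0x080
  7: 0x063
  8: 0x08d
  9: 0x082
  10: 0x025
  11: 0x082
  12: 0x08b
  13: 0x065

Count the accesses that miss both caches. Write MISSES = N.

MISSES = 3

0: 0x64 (blk 6, set 0) → MISS  vc=[]
1: 0x2d (blk 2, set 0) → MISS  vc=[6]
2: 0x65 (blk 6, set 0) → VC-HIT  vc=[2]
3: 0x64 (blk 6, set 0) → L1-HIT  vc=[2]
4: 0x88 (blk 8, set 0) → MISS  vc=[2, 6]
5: 0x87 (blk 8, set 0) → L1-HIT  vc=[2, 6]
6: 0x80 (blk 8, set 0) → L1-HIT  vc=[2, 6]
7: 0x63 (blk 6, set 0) → VC-HIT  vc=[2, 8]
8: 0x8d (blk 8, set 0) → VC-HIT  vc=[2, 6]
9: 0x82 (blk 8, set 0) → L1-HIT  vc=[2, 6]
10: 0x25 (blk 2, set 0) → VC-HIT  vc=[8, 6]
11: 0x82 (blk 8, set 0) → VC-HIT  vc=[2, 6]
12: 0x8b (blk 8, set 0) → L1-HIT  vc=[2, 6]
13: 0x65 (blk 6, set 0) → VC-HIT  vc=[2, 8]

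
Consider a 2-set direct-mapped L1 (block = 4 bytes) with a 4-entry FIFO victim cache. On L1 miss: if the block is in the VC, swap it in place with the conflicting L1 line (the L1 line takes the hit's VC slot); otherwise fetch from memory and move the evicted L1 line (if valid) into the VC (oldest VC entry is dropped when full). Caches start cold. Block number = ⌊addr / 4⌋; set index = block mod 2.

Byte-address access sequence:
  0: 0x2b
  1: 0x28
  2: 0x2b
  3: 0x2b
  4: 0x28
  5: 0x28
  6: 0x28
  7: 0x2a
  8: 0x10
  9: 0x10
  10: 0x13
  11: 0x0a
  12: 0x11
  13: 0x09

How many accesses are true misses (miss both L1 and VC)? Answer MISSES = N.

MISSES = 3

#0 0x2b→b10/s0 MISS; vc=[]
#1 0x28→b10/s0 L1-HIT; vc=[]
#2 0x2b→b10/s0 L1-HIT; vc=[]
#3 0x2b→b10/s0 L1-HIT; vc=[]
#4 0x28→b10/s0 L1-HIT; vc=[]
#5 0x28→b10/s0 L1-HIT; vc=[]
#6 0x28→b10/s0 L1-HIT; vc=[]
#7 0x2a→b10/s0 L1-HIT; vc=[]
#8 0x10→b4/s0 MISS; vc=[10]
#9 0x10→b4/s0 L1-HIT; vc=[10]
#10 0x13→b4/s0 L1-HIT; vc=[10]
#11 0xa→b2/s0 MISS; vc=[10,4]
#12 0x11→b4/s0 VC-HIT; vc=[10,2]
#13 0x9→b2/s0 VC-HIT; vc=[10,4]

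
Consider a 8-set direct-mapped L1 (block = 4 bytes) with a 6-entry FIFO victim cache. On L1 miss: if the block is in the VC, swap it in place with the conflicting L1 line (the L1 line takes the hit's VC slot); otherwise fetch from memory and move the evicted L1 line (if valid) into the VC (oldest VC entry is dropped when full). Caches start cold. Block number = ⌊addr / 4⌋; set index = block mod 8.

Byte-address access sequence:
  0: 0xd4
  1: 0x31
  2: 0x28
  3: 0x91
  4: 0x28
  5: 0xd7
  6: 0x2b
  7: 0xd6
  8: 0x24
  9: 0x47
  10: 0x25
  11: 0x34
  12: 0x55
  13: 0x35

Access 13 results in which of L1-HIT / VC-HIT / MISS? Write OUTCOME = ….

0: 0xd4 (blk 53, set 5) → MISS  vc=[]
1: 0x31 (blk 12, set 4) → MISS  vc=[]
2: 0x28 (blk 10, set 2) → MISS  vc=[]
3: 0x91 (blk 36, set 4) → MISS  vc=[12]
4: 0x28 (blk 10, set 2) → L1-HIT  vc=[12]
5: 0xd7 (blk 53, set 5) → L1-HIT  vc=[12]
6: 0x2b (blk 10, set 2) → L1-HIT  vc=[12]
7: 0xd6 (blk 53, set 5) → L1-HIT  vc=[12]
8: 0x24 (blk 9, set 1) → MISS  vc=[12]
9: 0x47 (blk 17, set 1) → MISS  vc=[12, 9]
10: 0x25 (blk 9, set 1) → VC-HIT  vc=[12, 17]
11: 0x34 (blk 13, set 5) → MISS  vc=[12, 17, 53]
12: 0x55 (blk 21, set 5) → MISS  vc=[12, 17, 53, 13]
13: 0x35 (blk 13, set 5) → VC-HIT  vc=[12, 17, 53, 21]

OUTCOME = VC-HIT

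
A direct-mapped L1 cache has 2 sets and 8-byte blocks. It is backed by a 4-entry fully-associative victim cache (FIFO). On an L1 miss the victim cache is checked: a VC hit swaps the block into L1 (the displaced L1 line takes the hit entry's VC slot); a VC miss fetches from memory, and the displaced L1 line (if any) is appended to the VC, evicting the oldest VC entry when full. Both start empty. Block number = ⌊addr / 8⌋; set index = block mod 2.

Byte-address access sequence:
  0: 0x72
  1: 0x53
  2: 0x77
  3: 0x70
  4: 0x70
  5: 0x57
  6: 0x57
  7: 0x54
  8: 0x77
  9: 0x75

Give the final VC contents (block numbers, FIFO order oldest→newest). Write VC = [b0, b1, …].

VC = [10]

#0 0x72→b14/s0 MISS; vc=[]
#1 0x53→b10/s0 MISS; vc=[14]
#2 0x77→b14/s0 VC-HIT; vc=[10]
#3 0x70→b14/s0 L1-HIT; vc=[10]
#4 0x70→b14/s0 L1-HIT; vc=[10]
#5 0x57→b10/s0 VC-HIT; vc=[14]
#6 0x57→b10/s0 L1-HIT; vc=[14]
#7 0x54→b10/s0 L1-HIT; vc=[14]
#8 0x77→b14/s0 VC-HIT; vc=[10]
#9 0x75→b14/s0 L1-HIT; vc=[10]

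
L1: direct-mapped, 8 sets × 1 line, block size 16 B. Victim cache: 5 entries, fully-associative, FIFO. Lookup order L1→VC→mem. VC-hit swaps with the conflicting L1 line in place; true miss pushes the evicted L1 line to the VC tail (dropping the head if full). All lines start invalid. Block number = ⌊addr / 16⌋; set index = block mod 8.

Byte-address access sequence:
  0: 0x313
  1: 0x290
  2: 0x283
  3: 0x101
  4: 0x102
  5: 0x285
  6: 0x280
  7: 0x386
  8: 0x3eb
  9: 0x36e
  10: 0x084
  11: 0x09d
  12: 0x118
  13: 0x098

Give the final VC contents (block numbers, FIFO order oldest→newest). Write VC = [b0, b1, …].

VC = [40, 62, 56, 41, 17]

#0 0x313→b49/s1 MISS; vc=[]
#1 0x290→b41/s1 MISS; vc=[49]
#2 0x283→b40/s0 MISS; vc=[49]
#3 0x101→b16/s0 MISS; vc=[49,40]
#4 0x102→b16/s0 L1-HIT; vc=[49,40]
#5 0x285→b40/s0 VC-HIT; vc=[49,16]
#6 0x280→b40/s0 L1-HIT; vc=[49,16]
#7 0x386→b56/s0 MISS; vc=[49,16,40]
#8 0x3eb→b62/s6 MISS; vc=[49,16,40]
#9 0x36e→b54/s6 MISS; vc=[49,16,40,62]
#10 0x84→b8/s0 MISS; vc=[49,16,40,62,56]
#11 0x9d→b9/s1 MISS; vc=[16,40,62,56,41]
#12 0x118→b17/s1 MISS; vc=[40,62,56,41,9]
#13 0x98→b9/s1 VC-HIT; vc=[40,62,56,41,17]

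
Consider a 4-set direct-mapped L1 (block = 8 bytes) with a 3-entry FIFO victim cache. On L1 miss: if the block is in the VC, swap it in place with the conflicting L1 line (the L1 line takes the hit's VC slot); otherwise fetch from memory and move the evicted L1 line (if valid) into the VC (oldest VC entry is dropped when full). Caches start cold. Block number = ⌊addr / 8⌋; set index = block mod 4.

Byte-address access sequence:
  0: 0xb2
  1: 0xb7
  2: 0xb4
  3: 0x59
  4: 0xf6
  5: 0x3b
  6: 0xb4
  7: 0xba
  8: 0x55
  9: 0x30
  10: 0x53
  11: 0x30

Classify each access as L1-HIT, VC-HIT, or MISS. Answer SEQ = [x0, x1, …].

0: 0xb2 (blk 22, set 2) → MISS  vc=[]
1: 0xb7 (blk 22, set 2) → L1-HIT  vc=[]
2: 0xb4 (blk 22, set 2) → L1-HIT  vc=[]
3: 0x59 (blk 11, set 3) → MISS  vc=[]
4: 0xf6 (blk 30, set 2) → MISS  vc=[22]
5: 0x3b (blk 7, set 3) → MISS  vc=[22, 11]
6: 0xb4 (blk 22, set 2) → VC-HIT  vc=[30, 11]
7: 0xba (blk 23, set 3) → MISS  vc=[30, 11, 7]
8: 0x55 (blk 10, set 2) → MISS  vc=[11, 7, 22]
9: 0x30 (blk 6, set 2) → MISS  vc=[7, 22, 10]
10: 0x53 (blk 10, set 2) → VC-HIT  vc=[7, 22, 6]
11: 0x30 (blk 6, set 2) → VC-HIT  vc=[7, 22, 10]

SEQ = [MISS, L1-HIT, L1-HIT, MISS, MISS, MISS, VC-HIT, MISS, MISS, MISS, VC-HIT, VC-HIT]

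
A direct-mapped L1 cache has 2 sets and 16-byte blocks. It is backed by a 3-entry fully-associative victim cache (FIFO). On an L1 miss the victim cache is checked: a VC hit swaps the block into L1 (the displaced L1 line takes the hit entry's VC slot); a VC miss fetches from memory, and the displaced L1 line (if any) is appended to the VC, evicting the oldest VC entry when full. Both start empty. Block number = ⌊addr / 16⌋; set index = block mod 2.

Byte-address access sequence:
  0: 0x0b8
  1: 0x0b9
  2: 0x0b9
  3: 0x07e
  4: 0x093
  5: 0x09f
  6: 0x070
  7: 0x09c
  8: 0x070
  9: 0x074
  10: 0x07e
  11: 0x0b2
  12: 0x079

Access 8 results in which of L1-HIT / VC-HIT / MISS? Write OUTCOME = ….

OUTCOME = VC-HIT

0: 0xb8 (blk 11, set 1) → MISS  vc=[]
1: 0xb9 (blk 11, set 1) → L1-HIT  vc=[]
2: 0xb9 (blk 11, set 1) → L1-HIT  vc=[]
3: 0x7e (blk 7, set 1) → MISS  vc=[11]
4: 0x93 (blk 9, set 1) → MISS  vc=[11, 7]
5: 0x9f (blk 9, set 1) → L1-HIT  vc=[11, 7]
6: 0x70 (blk 7, set 1) → VC-HIT  vc=[11, 9]
7: 0x9c (blk 9, set 1) → VC-HIT  vc=[11, 7]
8: 0x70 (blk 7, set 1) → VC-HIT  vc=[11, 9]
9: 0x74 (blk 7, set 1) → L1-HIT  vc=[11, 9]
10: 0x7e (blk 7, set 1) → L1-HIT  vc=[11, 9]
11: 0xb2 (blk 11, set 1) → VC-HIT  vc=[7, 9]
12: 0x79 (blk 7, set 1) → VC-HIT  vc=[11, 9]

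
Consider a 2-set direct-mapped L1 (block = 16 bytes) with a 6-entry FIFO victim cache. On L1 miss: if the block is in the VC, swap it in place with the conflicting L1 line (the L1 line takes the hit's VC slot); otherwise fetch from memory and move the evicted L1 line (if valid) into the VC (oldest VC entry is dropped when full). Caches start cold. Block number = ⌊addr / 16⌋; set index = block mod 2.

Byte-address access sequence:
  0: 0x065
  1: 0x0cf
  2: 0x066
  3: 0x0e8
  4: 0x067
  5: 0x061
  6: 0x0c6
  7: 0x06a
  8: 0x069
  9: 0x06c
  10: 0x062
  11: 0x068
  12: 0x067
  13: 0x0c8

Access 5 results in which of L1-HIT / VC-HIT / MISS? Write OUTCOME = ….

#0 0x65→b6/s0 MISS; vc=[]
#1 0xcf→b12/s0 MISS; vc=[6]
#2 0x66→b6/s0 VC-HIT; vc=[12]
#3 0xe8→b14/s0 MISS; vc=[12,6]
#4 0x67→b6/s0 VC-HIT; vc=[12,14]
#5 0x61→b6/s0 L1-HIT; vc=[12,14]
#6 0xc6→b12/s0 VC-HIT; vc=[6,14]
#7 0x6a→b6/s0 VC-HIT; vc=[12,14]
#8 0x69→b6/s0 L1-HIT; vc=[12,14]
#9 0x6c→b6/s0 L1-HIT; vc=[12,14]
#10 0x62→b6/s0 L1-HIT; vc=[12,14]
#11 0x68→b6/s0 L1-HIT; vc=[12,14]
#12 0x67→b6/s0 L1-HIT; vc=[12,14]
#13 0xc8→b12/s0 VC-HIT; vc=[6,14]

OUTCOME = L1-HIT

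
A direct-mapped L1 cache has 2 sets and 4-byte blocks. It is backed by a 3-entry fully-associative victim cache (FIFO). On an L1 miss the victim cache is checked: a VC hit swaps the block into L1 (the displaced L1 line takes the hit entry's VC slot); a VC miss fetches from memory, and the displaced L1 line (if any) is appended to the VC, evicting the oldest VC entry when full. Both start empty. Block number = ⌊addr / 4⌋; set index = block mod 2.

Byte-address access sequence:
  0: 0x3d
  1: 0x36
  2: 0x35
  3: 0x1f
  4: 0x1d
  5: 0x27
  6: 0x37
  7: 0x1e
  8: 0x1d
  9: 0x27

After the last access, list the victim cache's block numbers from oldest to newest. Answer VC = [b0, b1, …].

  [0] addr=0x3d blk=15 s=1: MISS | VC []
  [1] addr=0x36 blk=13 s=1: MISS | VC [15]
  [2] addr=0x35 blk=13 s=1: L1-HIT | VC [15]
  [3] addr=0x1f blk=7 s=1: MISS | VC [15, 13]
  [4] addr=0x1d blk=7 s=1: L1-HIT | VC [15, 13]
  [5] addr=0x27 blk=9 s=1: MISS | VC [15, 13, 7]
  [6] addr=0x37 blk=13 s=1: VC-HIT | VC [15, 9, 7]
  [7] addr=0x1e blk=7 s=1: VC-HIT | VC [15, 9, 13]
  [8] addr=0x1d blk=7 s=1: L1-HIT | VC [15, 9, 13]
  [9] addr=0x27 blk=9 s=1: VC-HIT | VC [15, 7, 13]

VC = [15, 7, 13]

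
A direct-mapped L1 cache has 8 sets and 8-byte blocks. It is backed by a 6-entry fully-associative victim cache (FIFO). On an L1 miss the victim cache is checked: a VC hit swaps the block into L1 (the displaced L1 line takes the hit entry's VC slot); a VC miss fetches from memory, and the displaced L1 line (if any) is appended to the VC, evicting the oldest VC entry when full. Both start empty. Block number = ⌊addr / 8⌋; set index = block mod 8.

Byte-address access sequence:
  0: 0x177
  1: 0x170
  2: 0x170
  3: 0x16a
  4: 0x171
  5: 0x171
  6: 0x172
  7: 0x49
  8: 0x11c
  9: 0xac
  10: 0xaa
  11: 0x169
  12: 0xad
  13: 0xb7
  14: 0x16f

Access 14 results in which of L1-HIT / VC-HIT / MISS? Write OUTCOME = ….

0: 0x177 (blk 46, set 6) → MISS  vc=[]
1: 0x170 (blk 46, set 6) → L1-HIT  vc=[]
2: 0x170 (blk 46, set 6) → L1-HIT  vc=[]
3: 0x16a (blk 45, set 5) → MISS  vc=[]
4: 0x171 (blk 46, set 6) → L1-HIT  vc=[]
5: 0x171 (blk 46, set 6) → L1-HIT  vc=[]
6: 0x172 (blk 46, set 6) → L1-HIT  vc=[]
7: 0x49 (blk 9, set 1) → MISS  vc=[]
8: 0x11c (blk 35, set 3) → MISS  vc=[]
9: 0xac (blk 21, set 5) → MISS  vc=[45]
10: 0xaa (blk 21, set 5) → L1-HIT  vc=[45]
11: 0x169 (blk 45, set 5) → VC-HIT  vc=[21]
12: 0xad (blk 21, set 5) → VC-HIT  vc=[45]
13: 0xb7 (blk 22, set 6) → MISS  vc=[45, 46]
14: 0x16f (blk 45, set 5) → VC-HIT  vc=[21, 46]

OUTCOME = VC-HIT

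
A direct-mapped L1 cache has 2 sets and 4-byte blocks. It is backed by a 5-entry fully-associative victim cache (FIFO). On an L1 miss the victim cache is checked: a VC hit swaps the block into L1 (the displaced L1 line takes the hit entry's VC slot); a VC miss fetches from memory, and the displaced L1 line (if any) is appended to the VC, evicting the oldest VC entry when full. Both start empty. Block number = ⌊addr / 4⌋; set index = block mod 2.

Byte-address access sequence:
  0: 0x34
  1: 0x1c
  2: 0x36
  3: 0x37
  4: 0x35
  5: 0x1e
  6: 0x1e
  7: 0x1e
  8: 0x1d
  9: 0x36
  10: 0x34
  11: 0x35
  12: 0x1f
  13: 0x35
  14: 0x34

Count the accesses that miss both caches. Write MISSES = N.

MISSES = 2

#0 0x34→b13/s1 MISS; vc=[]
#1 0x1c→b7/s1 MISS; vc=[13]
#2 0x36→b13/s1 VC-HIT; vc=[7]
#3 0x37→b13/s1 L1-HIT; vc=[7]
#4 0x35→b13/s1 L1-HIT; vc=[7]
#5 0x1e→b7/s1 VC-HIT; vc=[13]
#6 0x1e→b7/s1 L1-HIT; vc=[13]
#7 0x1e→b7/s1 L1-HIT; vc=[13]
#8 0x1d→b7/s1 L1-HIT; vc=[13]
#9 0x36→b13/s1 VC-HIT; vc=[7]
#10 0x34→b13/s1 L1-HIT; vc=[7]
#11 0x35→b13/s1 L1-HIT; vc=[7]
#12 0x1f→b7/s1 VC-HIT; vc=[13]
#13 0x35→b13/s1 VC-HIT; vc=[7]
#14 0x34→b13/s1 L1-HIT; vc=[7]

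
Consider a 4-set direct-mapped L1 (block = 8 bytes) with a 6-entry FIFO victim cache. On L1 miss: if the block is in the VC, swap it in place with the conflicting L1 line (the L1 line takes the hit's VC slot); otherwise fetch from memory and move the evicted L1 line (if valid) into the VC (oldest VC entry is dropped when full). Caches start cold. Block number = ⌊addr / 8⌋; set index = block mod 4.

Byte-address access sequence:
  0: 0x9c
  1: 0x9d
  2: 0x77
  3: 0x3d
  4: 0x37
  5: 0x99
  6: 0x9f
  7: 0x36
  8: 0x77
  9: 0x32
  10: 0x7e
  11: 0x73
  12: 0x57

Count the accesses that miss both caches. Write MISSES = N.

0: 0x9c (blk 19, set 3) → MISS  vc=[]
1: 0x9d (blk 19, set 3) → L1-HIT  vc=[]
2: 0x77 (blk 14, set 2) → MISS  vc=[]
3: 0x3d (blk 7, set 3) → MISS  vc=[19]
4: 0x37 (blk 6, set 2) → MISS  vc=[19, 14]
5: 0x99 (blk 19, set 3) → VC-HIT  vc=[7, 14]
6: 0x9f (blk 19, set 3) → L1-HIT  vc=[7, 14]
7: 0x36 (blk 6, set 2) → L1-HIT  vc=[7, 14]
8: 0x77 (blk 14, set 2) → VC-HIT  vc=[7, 6]
9: 0x32 (blk 6, set 2) → VC-HIT  vc=[7, 14]
10: 0x7e (blk 15, set 3) → MISS  vc=[7, 14, 19]
11: 0x73 (blk 14, set 2) → VC-HIT  vc=[7, 6, 19]
12: 0x57 (blk 10, set 2) → MISS  vc=[7, 6, 19, 14]

MISSES = 6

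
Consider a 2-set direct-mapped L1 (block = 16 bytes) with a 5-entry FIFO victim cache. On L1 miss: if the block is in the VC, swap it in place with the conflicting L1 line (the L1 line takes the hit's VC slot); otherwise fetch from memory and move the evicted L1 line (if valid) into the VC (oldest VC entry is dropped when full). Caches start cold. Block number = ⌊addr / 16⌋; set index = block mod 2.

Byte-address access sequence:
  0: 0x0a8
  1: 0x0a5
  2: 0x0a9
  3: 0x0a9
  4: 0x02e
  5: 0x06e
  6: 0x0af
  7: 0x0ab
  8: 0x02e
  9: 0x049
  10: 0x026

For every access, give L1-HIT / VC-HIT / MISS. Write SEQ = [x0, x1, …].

SEQ = [MISS, L1-HIT, L1-HIT, L1-HIT, MISS, MISS, VC-HIT, L1-HIT, VC-HIT, MISS, VC-HIT]

  [0] addr=0xa8 blk=10 s=0: MISS | VC []
  [1] addr=0xa5 blk=10 s=0: L1-HIT | VC []
  [2] addr=0xa9 blk=10 s=0: L1-HIT | VC []
  [3] addr=0xa9 blk=10 s=0: L1-HIT | VC []
  [4] addr=0x2e blk=2 s=0: MISS | VC [10]
  [5] addr=0x6e blk=6 s=0: MISS | VC [10, 2]
  [6] addr=0xaf blk=10 s=0: VC-HIT | VC [6, 2]
  [7] addr=0xab blk=10 s=0: L1-HIT | VC [6, 2]
  [8] addr=0x2e blk=2 s=0: VC-HIT | VC [6, 10]
  [9] addr=0x49 blk=4 s=0: MISS | VC [6, 10, 2]
  [10] addr=0x26 blk=2 s=0: VC-HIT | VC [6, 10, 4]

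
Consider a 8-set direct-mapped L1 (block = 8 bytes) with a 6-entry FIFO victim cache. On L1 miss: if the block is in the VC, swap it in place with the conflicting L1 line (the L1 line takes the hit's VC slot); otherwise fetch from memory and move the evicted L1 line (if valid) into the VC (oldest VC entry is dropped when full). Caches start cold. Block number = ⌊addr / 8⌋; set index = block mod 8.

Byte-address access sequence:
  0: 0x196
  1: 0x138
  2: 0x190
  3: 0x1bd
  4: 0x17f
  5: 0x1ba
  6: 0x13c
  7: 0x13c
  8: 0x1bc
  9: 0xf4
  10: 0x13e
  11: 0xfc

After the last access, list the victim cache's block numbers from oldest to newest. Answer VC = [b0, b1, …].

VC = [55, 47, 39]

#0 0x196→b50/s2 MISS; vc=[]
#1 0x138→b39/s7 MISS; vc=[]
#2 0x190→b50/s2 L1-HIT; vc=[]
#3 0x1bd→b55/s7 MISS; vc=[39]
#4 0x17f→b47/s7 MISS; vc=[39,55]
#5 0x1ba→b55/s7 VC-HIT; vc=[39,47]
#6 0x13c→b39/s7 VC-HIT; vc=[55,47]
#7 0x13c→b39/s7 L1-HIT; vc=[55,47]
#8 0x1bc→b55/s7 VC-HIT; vc=[39,47]
#9 0xf4→b30/s6 MISS; vc=[39,47]
#10 0x13e→b39/s7 VC-HIT; vc=[55,47]
#11 0xfc→b31/s7 MISS; vc=[55,47,39]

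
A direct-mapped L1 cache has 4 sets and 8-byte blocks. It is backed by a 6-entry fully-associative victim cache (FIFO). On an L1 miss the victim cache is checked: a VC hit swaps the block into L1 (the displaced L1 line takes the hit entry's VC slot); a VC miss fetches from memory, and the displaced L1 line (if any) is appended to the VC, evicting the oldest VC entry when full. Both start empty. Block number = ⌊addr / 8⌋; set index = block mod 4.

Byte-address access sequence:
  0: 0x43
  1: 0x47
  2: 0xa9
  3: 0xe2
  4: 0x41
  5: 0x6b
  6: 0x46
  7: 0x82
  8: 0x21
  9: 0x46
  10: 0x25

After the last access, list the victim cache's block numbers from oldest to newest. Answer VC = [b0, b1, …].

VC = [28, 21, 8, 16]

  [0] addr=0x43 blk=8 s=0: MISS | VC []
  [1] addr=0x47 blk=8 s=0: L1-HIT | VC []
  [2] addr=0xa9 blk=21 s=1: MISS | VC []
  [3] addr=0xe2 blk=28 s=0: MISS | VC [8]
  [4] addr=0x41 blk=8 s=0: VC-HIT | VC [28]
  [5] addr=0x6b blk=13 s=1: MISS | VC [28, 21]
  [6] addr=0x46 blk=8 s=0: L1-HIT | VC [28, 21]
  [7] addr=0x82 blk=16 s=0: MISS | VC [28, 21, 8]
  [8] addr=0x21 blk=4 s=0: MISS | VC [28, 21, 8, 16]
  [9] addr=0x46 blk=8 s=0: VC-HIT | VC [28, 21, 4, 16]
  [10] addr=0x25 blk=4 s=0: VC-HIT | VC [28, 21, 8, 16]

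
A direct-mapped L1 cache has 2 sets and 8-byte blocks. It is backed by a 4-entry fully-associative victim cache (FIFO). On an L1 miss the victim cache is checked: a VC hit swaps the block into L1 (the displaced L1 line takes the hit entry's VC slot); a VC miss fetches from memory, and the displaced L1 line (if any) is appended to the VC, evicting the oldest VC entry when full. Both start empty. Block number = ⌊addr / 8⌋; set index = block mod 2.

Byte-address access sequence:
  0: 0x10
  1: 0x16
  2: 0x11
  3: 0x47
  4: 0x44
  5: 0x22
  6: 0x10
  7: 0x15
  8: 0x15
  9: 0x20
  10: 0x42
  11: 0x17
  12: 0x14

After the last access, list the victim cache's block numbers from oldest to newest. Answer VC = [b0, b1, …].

0: 0x10 (blk 2, set 0) → MISS  vc=[]
1: 0x16 (blk 2, set 0) → L1-HIT  vc=[]
2: 0x11 (blk 2, set 0) → L1-HIT  vc=[]
3: 0x47 (blk 8, set 0) → MISS  vc=[2]
4: 0x44 (blk 8, set 0) → L1-HIT  vc=[2]
5: 0x22 (blk 4, set 0) → MISS  vc=[2, 8]
6: 0x10 (blk 2, set 0) → VC-HIT  vc=[4, 8]
7: 0x15 (blk 2, set 0) → L1-HIT  vc=[4, 8]
8: 0x15 (blk 2, set 0) → L1-HIT  vc=[4, 8]
9: 0x20 (blk 4, set 0) → VC-HIT  vc=[2, 8]
10: 0x42 (blk 8, set 0) → VC-HIT  vc=[2, 4]
11: 0x17 (blk 2, set 0) → VC-HIT  vc=[8, 4]
12: 0x14 (blk 2, set 0) → L1-HIT  vc=[8, 4]

VC = [8, 4]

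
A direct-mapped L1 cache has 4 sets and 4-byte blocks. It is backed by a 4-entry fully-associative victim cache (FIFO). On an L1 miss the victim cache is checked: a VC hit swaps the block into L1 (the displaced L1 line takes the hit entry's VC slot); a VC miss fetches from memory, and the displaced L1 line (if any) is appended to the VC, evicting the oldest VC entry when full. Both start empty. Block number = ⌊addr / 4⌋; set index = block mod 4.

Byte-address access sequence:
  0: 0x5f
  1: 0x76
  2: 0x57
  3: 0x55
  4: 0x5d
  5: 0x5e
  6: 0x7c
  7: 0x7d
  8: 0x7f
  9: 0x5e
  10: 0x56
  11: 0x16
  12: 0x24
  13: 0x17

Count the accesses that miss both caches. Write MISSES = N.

0: 0x5f (blk 23, set 3) → MISS  vc=[]
1: 0x76 (blk 29, set 1) → MISS  vc=[]
2: 0x57 (blk 21, set 1) → MISS  vc=[29]
3: 0x55 (blk 21, set 1) → L1-HIT  vc=[29]
4: 0x5d (blk 23, set 3) → L1-HIT  vc=[29]
5: 0x5e (blk 23, set 3) → L1-HIT  vc=[29]
6: 0x7c (blk 31, set 3) → MISS  vc=[29, 23]
7: 0x7d (blk 31, set 3) → L1-HIT  vc=[29, 23]
8: 0x7f (blk 31, set 3) → L1-HIT  vc=[29, 23]
9: 0x5e (blk 23, set 3) → VC-HIT  vc=[29, 31]
10: 0x56 (blk 21, set 1) → L1-HIT  vc=[29, 31]
11: 0x16 (blk 5, set 1) → MISS  vc=[29, 31, 21]
12: 0x24 (blk 9, set 1) → MISS  vc=[29, 31, 21, 5]
13: 0x17 (blk 5, set 1) → VC-HIT  vc=[29, 31, 21, 9]

MISSES = 6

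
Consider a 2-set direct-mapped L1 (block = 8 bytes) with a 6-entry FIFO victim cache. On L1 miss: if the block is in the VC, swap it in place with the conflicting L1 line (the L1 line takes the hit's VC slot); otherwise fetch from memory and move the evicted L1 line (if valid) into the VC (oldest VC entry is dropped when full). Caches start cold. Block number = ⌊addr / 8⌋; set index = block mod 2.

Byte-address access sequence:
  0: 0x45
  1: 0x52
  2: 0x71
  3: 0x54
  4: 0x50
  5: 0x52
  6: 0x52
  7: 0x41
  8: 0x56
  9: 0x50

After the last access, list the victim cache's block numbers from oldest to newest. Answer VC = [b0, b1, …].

VC = [8, 14]

#0 0x45→b8/s0 MISS; vc=[]
#1 0x52→b10/s0 MISS; vc=[8]
#2 0x71→b14/s0 MISS; vc=[8,10]
#3 0x54→b10/s0 VC-HIT; vc=[8,14]
#4 0x50→b10/s0 L1-HIT; vc=[8,14]
#5 0x52→b10/s0 L1-HIT; vc=[8,14]
#6 0x52→b10/s0 L1-HIT; vc=[8,14]
#7 0x41→b8/s0 VC-HIT; vc=[10,14]
#8 0x56→b10/s0 VC-HIT; vc=[8,14]
#9 0x50→b10/s0 L1-HIT; vc=[8,14]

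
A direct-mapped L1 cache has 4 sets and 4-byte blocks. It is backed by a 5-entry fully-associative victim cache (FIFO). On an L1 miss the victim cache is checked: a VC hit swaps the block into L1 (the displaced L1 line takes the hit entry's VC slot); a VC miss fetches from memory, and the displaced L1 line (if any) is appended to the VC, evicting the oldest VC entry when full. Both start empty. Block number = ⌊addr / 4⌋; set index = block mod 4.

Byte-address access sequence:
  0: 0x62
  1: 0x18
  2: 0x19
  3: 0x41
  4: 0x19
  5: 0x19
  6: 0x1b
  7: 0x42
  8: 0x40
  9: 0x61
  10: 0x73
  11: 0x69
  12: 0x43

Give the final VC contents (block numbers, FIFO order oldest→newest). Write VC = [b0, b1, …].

VC = [28, 24, 6]

#0 0x62→b24/s0 MISS; vc=[]
#1 0x18→b6/s2 MISS; vc=[]
#2 0x19→b6/s2 L1-HIT; vc=[]
#3 0x41→b16/s0 MISS; vc=[24]
#4 0x19→b6/s2 L1-HIT; vc=[24]
#5 0x19→b6/s2 L1-HIT; vc=[24]
#6 0x1b→b6/s2 L1-HIT; vc=[24]
#7 0x42→b16/s0 L1-HIT; vc=[24]
#8 0x40→b16/s0 L1-HIT; vc=[24]
#9 0x61→b24/s0 VC-HIT; vc=[16]
#10 0x73→b28/s0 MISS; vc=[16,24]
#11 0x69→b26/s2 MISS; vc=[16,24,6]
#12 0x43→b16/s0 VC-HIT; vc=[28,24,6]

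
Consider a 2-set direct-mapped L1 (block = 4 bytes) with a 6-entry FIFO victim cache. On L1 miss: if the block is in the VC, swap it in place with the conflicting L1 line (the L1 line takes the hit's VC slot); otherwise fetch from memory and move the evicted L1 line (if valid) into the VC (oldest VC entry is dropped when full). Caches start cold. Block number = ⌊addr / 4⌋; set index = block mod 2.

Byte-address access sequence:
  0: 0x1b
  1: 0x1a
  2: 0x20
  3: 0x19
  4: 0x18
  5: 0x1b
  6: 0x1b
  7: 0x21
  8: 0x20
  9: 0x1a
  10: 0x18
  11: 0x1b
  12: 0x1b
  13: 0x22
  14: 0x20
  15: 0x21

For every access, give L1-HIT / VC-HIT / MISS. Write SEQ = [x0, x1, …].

SEQ = [MISS, L1-HIT, MISS, VC-HIT, L1-HIT, L1-HIT, L1-HIT, VC-HIT, L1-HIT, VC-HIT, L1-HIT, L1-HIT, L1-HIT, VC-HIT, L1-HIT, L1-HIT]

  [0] addr=0x1b blk=6 s=0: MISS | VC []
  [1] addr=0x1a blk=6 s=0: L1-HIT | VC []
  [2] addr=0x20 blk=8 s=0: MISS | VC [6]
  [3] addr=0x19 blk=6 s=0: VC-HIT | VC [8]
  [4] addr=0x18 blk=6 s=0: L1-HIT | VC [8]
  [5] addr=0x1b blk=6 s=0: L1-HIT | VC [8]
  [6] addr=0x1b blk=6 s=0: L1-HIT | VC [8]
  [7] addr=0x21 blk=8 s=0: VC-HIT | VC [6]
  [8] addr=0x20 blk=8 s=0: L1-HIT | VC [6]
  [9] addr=0x1a blk=6 s=0: VC-HIT | VC [8]
  [10] addr=0x18 blk=6 s=0: L1-HIT | VC [8]
  [11] addr=0x1b blk=6 s=0: L1-HIT | VC [8]
  [12] addr=0x1b blk=6 s=0: L1-HIT | VC [8]
  [13] addr=0x22 blk=8 s=0: VC-HIT | VC [6]
  [14] addr=0x20 blk=8 s=0: L1-HIT | VC [6]
  [15] addr=0x21 blk=8 s=0: L1-HIT | VC [6]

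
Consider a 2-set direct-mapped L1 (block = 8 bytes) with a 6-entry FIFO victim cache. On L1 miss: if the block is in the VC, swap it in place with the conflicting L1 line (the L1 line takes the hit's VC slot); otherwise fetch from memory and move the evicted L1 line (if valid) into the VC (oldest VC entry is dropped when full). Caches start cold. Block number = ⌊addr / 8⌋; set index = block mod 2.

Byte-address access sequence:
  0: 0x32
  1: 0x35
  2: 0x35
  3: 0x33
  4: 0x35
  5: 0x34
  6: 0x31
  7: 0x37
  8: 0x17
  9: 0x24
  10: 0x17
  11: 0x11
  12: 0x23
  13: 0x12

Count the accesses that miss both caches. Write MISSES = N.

MISSES = 3

0: 0x32 (blk 6, set 0) → MISS  vc=[]
1: 0x35 (blk 6, set 0) → L1-HIT  vc=[]
2: 0x35 (blk 6, set 0) → L1-HIT  vc=[]
3: 0x33 (blk 6, set 0) → L1-HIT  vc=[]
4: 0x35 (blk 6, set 0) → L1-HIT  vc=[]
5: 0x34 (blk 6, set 0) → L1-HIT  vc=[]
6: 0x31 (blk 6, set 0) → L1-HIT  vc=[]
7: 0x37 (blk 6, set 0) → L1-HIT  vc=[]
8: 0x17 (blk 2, set 0) → MISS  vc=[6]
9: 0x24 (blk 4, set 0) → MISS  vc=[6, 2]
10: 0x17 (blk 2, set 0) → VC-HIT  vc=[6, 4]
11: 0x11 (blk 2, set 0) → L1-HIT  vc=[6, 4]
12: 0x23 (blk 4, set 0) → VC-HIT  vc=[6, 2]
13: 0x12 (blk 2, set 0) → VC-HIT  vc=[6, 4]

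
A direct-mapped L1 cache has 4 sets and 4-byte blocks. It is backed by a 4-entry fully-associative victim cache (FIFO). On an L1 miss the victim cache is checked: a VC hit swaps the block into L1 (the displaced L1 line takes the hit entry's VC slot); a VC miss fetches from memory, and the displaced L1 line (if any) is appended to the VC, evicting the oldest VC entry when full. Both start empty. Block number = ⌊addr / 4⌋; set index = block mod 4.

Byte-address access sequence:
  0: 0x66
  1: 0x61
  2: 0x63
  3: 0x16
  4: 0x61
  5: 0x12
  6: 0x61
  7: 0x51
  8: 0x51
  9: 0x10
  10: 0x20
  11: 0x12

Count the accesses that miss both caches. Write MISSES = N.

  [0] addr=0x66 blk=25 s=1: MISS | VC []
  [1] addr=0x61 blk=24 s=0: MISS | VC []
  [2] addr=0x63 blk=24 s=0: L1-HIT | VC []
  [3] addr=0x16 blk=5 s=1: MISS | VC [25]
  [4] addr=0x61 blk=24 s=0: L1-HIT | VC [25]
  [5] addr=0x12 blk=4 s=0: MISS | VC [25, 24]
  [6] addr=0x61 blk=24 s=0: VC-HIT | VC [25, 4]
  [7] addr=0x51 blk=20 s=0: MISS | VC [25, 4, 24]
  [8] addr=0x51 blk=20 s=0: L1-HIT | VC [25, 4, 24]
  [9] addr=0x10 blk=4 s=0: VC-HIT | VC [25, 20, 24]
  [10] addr=0x20 blk=8 s=0: MISS | VC [25, 20, 24, 4]
  [11] addr=0x12 blk=4 s=0: VC-HIT | VC [25, 20, 24, 8]

MISSES = 6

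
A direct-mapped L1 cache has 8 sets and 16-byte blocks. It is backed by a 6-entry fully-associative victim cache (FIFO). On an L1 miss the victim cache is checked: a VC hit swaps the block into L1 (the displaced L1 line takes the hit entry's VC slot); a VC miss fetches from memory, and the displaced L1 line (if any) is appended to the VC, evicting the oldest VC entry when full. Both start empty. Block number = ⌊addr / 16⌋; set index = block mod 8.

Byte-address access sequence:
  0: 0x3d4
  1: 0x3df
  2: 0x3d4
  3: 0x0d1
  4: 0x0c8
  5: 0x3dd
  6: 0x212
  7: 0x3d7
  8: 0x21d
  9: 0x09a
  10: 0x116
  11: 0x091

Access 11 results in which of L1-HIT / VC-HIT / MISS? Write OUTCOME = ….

OUTCOME = VC-HIT

0: 0x3d4 (blk 61, set 5) → MISS  vc=[]
1: 0x3df (blk 61, set 5) → L1-HIT  vc=[]
2: 0x3d4 (blk 61, set 5) → L1-HIT  vc=[]
3: 0xd1 (blk 13, set 5) → MISS  vc=[61]
4: 0xc8 (blk 12, set 4) → MISS  vc=[61]
5: 0x3dd (blk 61, set 5) → VC-HIT  vc=[13]
6: 0x212 (blk 33, set 1) → MISS  vc=[13]
7: 0x3d7 (blk 61, set 5) → L1-HIT  vc=[13]
8: 0x21d (blk 33, set 1) → L1-HIT  vc=[13]
9: 0x9a (blk 9, set 1) → MISS  vc=[13, 33]
10: 0x116 (blk 17, set 1) → MISS  vc=[13, 33, 9]
11: 0x91 (blk 9, set 1) → VC-HIT  vc=[13, 33, 17]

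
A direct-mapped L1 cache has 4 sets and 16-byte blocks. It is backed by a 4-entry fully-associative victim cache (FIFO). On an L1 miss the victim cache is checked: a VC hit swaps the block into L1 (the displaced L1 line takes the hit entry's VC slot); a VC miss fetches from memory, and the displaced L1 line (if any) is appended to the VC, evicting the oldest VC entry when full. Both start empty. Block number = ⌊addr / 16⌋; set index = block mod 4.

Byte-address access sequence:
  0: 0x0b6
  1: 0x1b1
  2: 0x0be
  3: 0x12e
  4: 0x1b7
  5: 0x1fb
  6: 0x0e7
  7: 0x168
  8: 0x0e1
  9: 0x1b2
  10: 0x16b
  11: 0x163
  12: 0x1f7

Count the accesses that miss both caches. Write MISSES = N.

  [0] addr=0xb6 blk=11 s=3: MISS | VC []
  [1] addr=0x1b1 blk=27 s=3: MISS | VC [11]
  [2] addr=0xbe blk=11 s=3: VC-HIT | VC [27]
  [3] addr=0x12e blk=18 s=2: MISS | VC [27]
  [4] addr=0x1b7 blk=27 s=3: VC-HIT | VC [11]
  [5] addr=0x1fb blk=31 s=3: MISS | VC [11, 27]
  [6] addr=0xe7 blk=14 s=2: MISS | VC [11, 27, 18]
  [7] addr=0x168 blk=22 s=2: MISS | VC [11, 27, 18, 14]
  [8] addr=0xe1 blk=14 s=2: VC-HIT | VC [11, 27, 18, 22]
  [9] addr=0x1b2 blk=27 s=3: VC-HIT | VC [11, 31, 18, 22]
  [10] addr=0x16b blk=22 s=2: VC-HIT | VC [11, 31, 18, 14]
  [11] addr=0x163 blk=22 s=2: L1-HIT | VC [11, 31, 18, 14]
  [12] addr=0x1f7 blk=31 s=3: VC-HIT | VC [11, 27, 18, 14]

MISSES = 6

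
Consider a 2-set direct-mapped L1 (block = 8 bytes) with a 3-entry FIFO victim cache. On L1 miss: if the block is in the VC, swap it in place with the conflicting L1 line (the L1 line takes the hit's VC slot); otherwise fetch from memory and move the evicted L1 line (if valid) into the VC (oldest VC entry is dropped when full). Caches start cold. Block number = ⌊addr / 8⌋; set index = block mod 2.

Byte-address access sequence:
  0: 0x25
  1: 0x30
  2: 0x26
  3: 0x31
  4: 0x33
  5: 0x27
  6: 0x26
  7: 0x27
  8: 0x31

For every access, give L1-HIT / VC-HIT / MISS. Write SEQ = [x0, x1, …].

SEQ = [MISS, MISS, VC-HIT, VC-HIT, L1-HIT, VC-HIT, L1-HIT, L1-HIT, VC-HIT]

  [0] addr=0x25 blk=4 s=0: MISS | VC []
  [1] addr=0x30 blk=6 s=0: MISS | VC [4]
  [2] addr=0x26 blk=4 s=0: VC-HIT | VC [6]
  [3] addr=0x31 blk=6 s=0: VC-HIT | VC [4]
  [4] addr=0x33 blk=6 s=0: L1-HIT | VC [4]
  [5] addr=0x27 blk=4 s=0: VC-HIT | VC [6]
  [6] addr=0x26 blk=4 s=0: L1-HIT | VC [6]
  [7] addr=0x27 blk=4 s=0: L1-HIT | VC [6]
  [8] addr=0x31 blk=6 s=0: VC-HIT | VC [4]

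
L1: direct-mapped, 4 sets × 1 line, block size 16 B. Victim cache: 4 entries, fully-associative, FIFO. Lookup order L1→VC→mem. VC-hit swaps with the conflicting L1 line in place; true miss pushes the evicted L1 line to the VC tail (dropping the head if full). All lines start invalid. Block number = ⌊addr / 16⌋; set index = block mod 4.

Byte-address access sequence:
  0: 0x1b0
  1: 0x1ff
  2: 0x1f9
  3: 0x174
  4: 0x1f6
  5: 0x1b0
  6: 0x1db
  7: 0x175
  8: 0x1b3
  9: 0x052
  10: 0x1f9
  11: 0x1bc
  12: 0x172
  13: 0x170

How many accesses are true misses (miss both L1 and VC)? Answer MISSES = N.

MISSES = 5

#0 0x1b0→b27/s3 MISS; vc=[]
#1 0x1ff→b31/s3 MISS; vc=[27]
#2 0x1f9→b31/s3 L1-HIT; vc=[27]
#3 0x174→b23/s3 MISS; vc=[27,31]
#4 0x1f6→b31/s3 VC-HIT; vc=[27,23]
#5 0x1b0→b27/s3 VC-HIT; vc=[31,23]
#6 0x1db→b29/s1 MISS; vc=[31,23]
#7 0x175→b23/s3 VC-HIT; vc=[31,27]
#8 0x1b3→b27/s3 VC-HIT; vc=[31,23]
#9 0x52→b5/s1 MISS; vc=[31,23,29]
#10 0x1f9→b31/s3 VC-HIT; vc=[27,23,29]
#11 0x1bc→b27/s3 VC-HIT; vc=[31,23,29]
#12 0x172→b23/s3 VC-HIT; vc=[31,27,29]
#13 0x170→b23/s3 L1-HIT; vc=[31,27,29]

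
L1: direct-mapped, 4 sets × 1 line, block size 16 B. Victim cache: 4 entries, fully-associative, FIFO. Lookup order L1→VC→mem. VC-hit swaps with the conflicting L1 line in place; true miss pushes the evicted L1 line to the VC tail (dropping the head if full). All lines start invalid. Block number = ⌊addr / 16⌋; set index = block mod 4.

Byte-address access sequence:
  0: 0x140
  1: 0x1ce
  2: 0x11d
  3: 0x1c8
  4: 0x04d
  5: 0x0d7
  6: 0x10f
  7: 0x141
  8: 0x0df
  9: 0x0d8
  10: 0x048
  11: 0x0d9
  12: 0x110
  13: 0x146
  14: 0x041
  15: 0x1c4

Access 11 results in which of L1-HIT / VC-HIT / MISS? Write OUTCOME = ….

#0 0x140→b20/s0 MISS; vc=[]
#1 0x1ce→b28/s0 MISS; vc=[20]
#2 0x11d→b17/s1 MISS; vc=[20]
#3 0x1c8→b28/s0 L1-HIT; vc=[20]
#4 0x4d→b4/s0 MISS; vc=[20,28]
#5 0xd7→b13/s1 MISS; vc=[20,28,17]
#6 0x10f→b16/s0 MISS; vc=[20,28,17,4]
#7 0x141→b20/s0 VC-HIT; vc=[16,28,17,4]
#8 0xdf→b13/s1 L1-HIT; vc=[16,28,17,4]
#9 0xd8→b13/s1 L1-HIT; vc=[16,28,17,4]
#10 0x48→b4/s0 VC-HIT; vc=[16,28,17,20]
#11 0xd9→b13/s1 L1-HIT; vc=[16,28,17,20]
#12 0x110→b17/s1 VC-HIT; vc=[16,28,13,20]
#13 0x146→b20/s0 VC-HIT; vc=[16,28,13,4]
#14 0x41→b4/s0 VC-HIT; vc=[16,28,13,20]
#15 0x1c4→b28/s0 VC-HIT; vc=[16,4,13,20]

OUTCOME = L1-HIT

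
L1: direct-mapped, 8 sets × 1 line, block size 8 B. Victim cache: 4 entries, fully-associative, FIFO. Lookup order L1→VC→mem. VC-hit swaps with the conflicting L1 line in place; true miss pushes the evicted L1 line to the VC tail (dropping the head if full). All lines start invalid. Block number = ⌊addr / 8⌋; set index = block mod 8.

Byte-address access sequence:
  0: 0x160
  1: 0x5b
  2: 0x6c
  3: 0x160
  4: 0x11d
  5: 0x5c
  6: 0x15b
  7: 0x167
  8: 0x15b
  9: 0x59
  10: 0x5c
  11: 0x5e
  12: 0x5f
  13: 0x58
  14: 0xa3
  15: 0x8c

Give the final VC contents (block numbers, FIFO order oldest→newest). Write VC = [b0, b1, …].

VC = [35, 43, 44]

0: 0x160 (blk 44, set 4) → MISS  vc=[]
1: 0x5b (blk 11, set 3) → MISS  vc=[]
2: 0x6c (blk 13, set 5) → MISS  vc=[]
3: 0x160 (blk 44, set 4) → L1-HIT  vc=[]
4: 0x11d (blk 35, set 3) → MISS  vc=[11]
5: 0x5c (blk 11, set 3) → VC-HIT  vc=[35]
6: 0x15b (blk 43, set 3) → MISS  vc=[35, 11]
7: 0x167 (blk 44, set 4) → L1-HIT  vc=[35, 11]
8: 0x15b (blk 43, set 3) → L1-HIT  vc=[35, 11]
9: 0x59 (blk 11, set 3) → VC-HIT  vc=[35, 43]
10: 0x5c (blk 11, set 3) → L1-HIT  vc=[35, 43]
11: 0x5e (blk 11, set 3) → L1-HIT  vc=[35, 43]
12: 0x5f (blk 11, set 3) → L1-HIT  vc=[35, 43]
13: 0x58 (blk 11, set 3) → L1-HIT  vc=[35, 43]
14: 0xa3 (blk 20, set 4) → MISS  vc=[35, 43, 44]
15: 0x8c (blk 17, set 1) → MISS  vc=[35, 43, 44]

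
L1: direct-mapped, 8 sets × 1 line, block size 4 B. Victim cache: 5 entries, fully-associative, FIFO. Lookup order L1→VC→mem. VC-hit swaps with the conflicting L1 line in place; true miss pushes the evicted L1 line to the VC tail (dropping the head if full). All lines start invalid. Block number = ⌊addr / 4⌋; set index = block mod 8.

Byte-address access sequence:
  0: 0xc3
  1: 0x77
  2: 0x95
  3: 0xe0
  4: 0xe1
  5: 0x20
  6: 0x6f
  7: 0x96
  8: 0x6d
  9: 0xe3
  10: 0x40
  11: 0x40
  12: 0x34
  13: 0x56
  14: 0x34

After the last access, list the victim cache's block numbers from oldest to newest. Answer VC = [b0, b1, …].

VC = [48, 8, 56, 37, 21]

#0 0xc3→b48/s0 MISS; vc=[]
#1 0x77→b29/s5 MISS; vc=[]
#2 0x95→b37/s5 MISS; vc=[29]
#3 0xe0→b56/s0 MISS; vc=[29,48]
#4 0xe1→b56/s0 L1-HIT; vc=[29,48]
#5 0x20→b8/s0 MISS; vc=[29,48,56]
#6 0x6f→b27/s3 MISS; vc=[29,48,56]
#7 0x96→b37/s5 L1-HIT; vc=[29,48,56]
#8 0x6d→b27/s3 L1-HIT; vc=[29,48,56]
#9 0xe3→b56/s0 VC-HIT; vc=[29,48,8]
#10 0x40→b16/s0 MISS; vc=[29,48,8,56]
#11 0x40→b16/s0 L1-HIT; vc=[29,48,8,56]
#12 0x34→b13/s5 MISS; vc=[29,48,8,56,37]
#13 0x56→b21/s5 MISS; vc=[48,8,56,37,13]
#14 0x34→b13/s5 VC-HIT; vc=[48,8,56,37,21]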